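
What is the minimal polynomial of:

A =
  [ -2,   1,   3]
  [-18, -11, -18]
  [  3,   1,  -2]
x^2 + 10*x + 25

The characteristic polynomial is χ_A(x) = (x + 5)^3, so the eigenvalues are known. The minimal polynomial is
  m_A(x) = Π_λ (x − λ)^{k_λ}
where k_λ is the size of the *largest* Jordan block for λ (equivalently, the smallest k with (A − λI)^k v = 0 for every generalised eigenvector v of λ).

  λ = -5: largest Jordan block has size 2, contributing (x + 5)^2

So m_A(x) = (x + 5)^2 = x^2 + 10*x + 25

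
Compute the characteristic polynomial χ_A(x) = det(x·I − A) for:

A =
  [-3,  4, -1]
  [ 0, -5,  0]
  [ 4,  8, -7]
x^3 + 15*x^2 + 75*x + 125

Expanding det(x·I − A) (e.g. by cofactor expansion or by noting that A is similar to its Jordan form J, which has the same characteristic polynomial as A) gives
  χ_A(x) = x^3 + 15*x^2 + 75*x + 125
which factors as (x + 5)^3. The eigenvalues (with algebraic multiplicities) are λ = -5 with multiplicity 3.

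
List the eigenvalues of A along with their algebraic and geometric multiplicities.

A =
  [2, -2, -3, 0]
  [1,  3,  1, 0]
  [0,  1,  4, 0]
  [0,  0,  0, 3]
λ = 3: alg = 4, geom = 2

Step 1 — factor the characteristic polynomial to read off the algebraic multiplicities:
  χ_A(x) = (x - 3)^4

Step 2 — compute geometric multiplicities via the rank-nullity identity g(λ) = n − rank(A − λI):
  rank(A − (3)·I) = 2, so dim ker(A − (3)·I) = n − 2 = 2

Summary:
  λ = 3: algebraic multiplicity = 4, geometric multiplicity = 2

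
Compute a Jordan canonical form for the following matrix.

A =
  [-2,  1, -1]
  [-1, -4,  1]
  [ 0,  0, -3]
J_2(-3) ⊕ J_1(-3)

The characteristic polynomial is
  det(x·I − A) = x^3 + 9*x^2 + 27*x + 27 = (x + 3)^3

Eigenvalues and multiplicities (the geometric multiplicity of λ is n − rank(A − λI), which equals the number of Jordan blocks for λ):
  λ = -3: algebraic multiplicity = 3, geometric multiplicity = 2

Determining the block sizes for each eigenvalue:
  λ = -3: 2 blocks summing to 3 forces exactly one block of size 2 and the rest size 1 → block sizes [2, 1]

Assembling the blocks gives a Jordan form
J =
  [-3,  1,  0]
  [ 0, -3,  0]
  [ 0,  0, -3]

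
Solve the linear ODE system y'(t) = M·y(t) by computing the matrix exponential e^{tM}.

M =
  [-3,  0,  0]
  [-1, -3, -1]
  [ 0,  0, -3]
e^{tM} =
  [exp(-3*t), 0, 0]
  [-t*exp(-3*t), exp(-3*t), -t*exp(-3*t)]
  [0, 0, exp(-3*t)]

Strategy: write M = P · J · P⁻¹ where J is a Jordan canonical form, so e^{tM} = P · e^{tJ} · P⁻¹, and e^{tJ} can be computed block-by-block.

M has Jordan form
J =
  [-3,  1,  0]
  [ 0, -3,  0]
  [ 0,  0, -3]
(up to reordering of blocks).

Per-block formulas:
  For a 1×1 block at λ = -3: exp(t · [-3]) = [e^(-3t)].
  For a 2×2 Jordan block J_2(-3): exp(t · J_2(-3)) = e^(-3t)·(I + t·N), where N is the 2×2 nilpotent shift.

After assembling e^{tJ} and conjugating by P, we get:

e^{tM} =
  [exp(-3*t), 0, 0]
  [-t*exp(-3*t), exp(-3*t), -t*exp(-3*t)]
  [0, 0, exp(-3*t)]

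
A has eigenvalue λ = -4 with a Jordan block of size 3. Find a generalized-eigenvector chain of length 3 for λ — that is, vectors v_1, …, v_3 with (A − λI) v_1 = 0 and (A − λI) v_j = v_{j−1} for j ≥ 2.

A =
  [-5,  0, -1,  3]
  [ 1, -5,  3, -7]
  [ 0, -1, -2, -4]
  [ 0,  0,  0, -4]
A Jordan chain for λ = -4 of length 3:
v_1 = (1, -2, -1, 0)ᵀ
v_2 = (-1, 1, 0, 0)ᵀ
v_3 = (1, 0, 0, 0)ᵀ

Let N = A − (-4)·I. We want v_3 with N^3 v_3 = 0 but N^2 v_3 ≠ 0; then v_{j-1} := N · v_j for j = 3, …, 2.

Pick v_3 = (1, 0, 0, 0)ᵀ.
Then v_2 = N · v_3 = (-1, 1, 0, 0)ᵀ.
Then v_1 = N · v_2 = (1, -2, -1, 0)ᵀ.

Sanity check: (A − (-4)·I) v_1 = (0, 0, 0, 0)ᵀ = 0. ✓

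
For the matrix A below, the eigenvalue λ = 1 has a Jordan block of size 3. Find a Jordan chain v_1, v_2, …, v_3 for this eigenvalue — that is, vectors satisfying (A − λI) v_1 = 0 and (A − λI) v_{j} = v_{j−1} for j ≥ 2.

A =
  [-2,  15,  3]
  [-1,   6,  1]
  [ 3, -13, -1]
A Jordan chain for λ = 1 of length 3:
v_1 = (3, 1, -2)ᵀ
v_2 = (-3, -1, 3)ᵀ
v_3 = (1, 0, 0)ᵀ

Let N = A − (1)·I. We want v_3 with N^3 v_3 = 0 but N^2 v_3 ≠ 0; then v_{j-1} := N · v_j for j = 3, …, 2.

Pick v_3 = (1, 0, 0)ᵀ.
Then v_2 = N · v_3 = (-3, -1, 3)ᵀ.
Then v_1 = N · v_2 = (3, 1, -2)ᵀ.

Sanity check: (A − (1)·I) v_1 = (0, 0, 0)ᵀ = 0. ✓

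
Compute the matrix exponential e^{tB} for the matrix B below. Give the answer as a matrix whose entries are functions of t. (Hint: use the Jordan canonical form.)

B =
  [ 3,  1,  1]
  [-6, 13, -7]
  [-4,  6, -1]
e^{tB} =
  [-3*t^2*exp(5*t) - 2*t*exp(5*t) + exp(5*t), 6*t^2*exp(5*t) + t*exp(5*t), -15*t^2*exp(5*t)/2 + t*exp(5*t)]
  [-4*t^2*exp(5*t) - 6*t*exp(5*t), 8*t^2*exp(5*t) + 8*t*exp(5*t) + exp(5*t), -10*t^2*exp(5*t) - 7*t*exp(5*t)]
  [-2*t^2*exp(5*t) - 4*t*exp(5*t), 4*t^2*exp(5*t) + 6*t*exp(5*t), -5*t^2*exp(5*t) - 6*t*exp(5*t) + exp(5*t)]

Strategy: write B = P · J · P⁻¹ where J is a Jordan canonical form, so e^{tB} = P · e^{tJ} · P⁻¹, and e^{tJ} can be computed block-by-block.

B has Jordan form
J =
  [5, 1, 0]
  [0, 5, 1]
  [0, 0, 5]
(up to reordering of blocks).

Per-block formulas:
  For a 3×3 Jordan block J_3(5): exp(t · J_3(5)) = e^(5t)·(I + t·N + (t^2/2)·N^2), where N is the 3×3 nilpotent shift.

After assembling e^{tJ} and conjugating by P, we get:

e^{tB} =
  [-3*t^2*exp(5*t) - 2*t*exp(5*t) + exp(5*t), 6*t^2*exp(5*t) + t*exp(5*t), -15*t^2*exp(5*t)/2 + t*exp(5*t)]
  [-4*t^2*exp(5*t) - 6*t*exp(5*t), 8*t^2*exp(5*t) + 8*t*exp(5*t) + exp(5*t), -10*t^2*exp(5*t) - 7*t*exp(5*t)]
  [-2*t^2*exp(5*t) - 4*t*exp(5*t), 4*t^2*exp(5*t) + 6*t*exp(5*t), -5*t^2*exp(5*t) - 6*t*exp(5*t) + exp(5*t)]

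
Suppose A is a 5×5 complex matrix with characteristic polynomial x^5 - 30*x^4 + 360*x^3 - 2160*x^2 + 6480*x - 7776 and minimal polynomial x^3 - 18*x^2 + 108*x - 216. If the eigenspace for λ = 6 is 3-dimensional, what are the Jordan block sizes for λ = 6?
Block sizes for λ = 6: [3, 1, 1]

Step 1 — from the characteristic polynomial, algebraic multiplicity of λ = 6 is 5. From dim ker(A − (6)·I) = 3, there are exactly 3 Jordan blocks for λ = 6.
Step 2 — from the minimal polynomial, the factor (x − 6)^3 tells us the largest block for λ = 6 has size 3.
Step 3 — with total size 5, 3 blocks, and largest block 3, the block sizes (in nonincreasing order) are [3, 1, 1].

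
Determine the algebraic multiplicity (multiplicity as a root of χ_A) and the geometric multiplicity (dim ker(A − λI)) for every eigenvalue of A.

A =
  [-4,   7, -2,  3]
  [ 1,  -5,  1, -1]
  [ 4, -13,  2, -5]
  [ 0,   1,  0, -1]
λ = -2: alg = 4, geom = 2

Step 1 — factor the characteristic polynomial to read off the algebraic multiplicities:
  χ_A(x) = (x + 2)^4

Step 2 — compute geometric multiplicities via the rank-nullity identity g(λ) = n − rank(A − λI):
  rank(A − (-2)·I) = 2, so dim ker(A − (-2)·I) = n − 2 = 2

Summary:
  λ = -2: algebraic multiplicity = 4, geometric multiplicity = 2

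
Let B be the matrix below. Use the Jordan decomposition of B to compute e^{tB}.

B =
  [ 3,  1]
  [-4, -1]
e^{tB} =
  [2*t*exp(t) + exp(t), t*exp(t)]
  [-4*t*exp(t), -2*t*exp(t) + exp(t)]

Strategy: write B = P · J · P⁻¹ where J is a Jordan canonical form, so e^{tB} = P · e^{tJ} · P⁻¹, and e^{tJ} can be computed block-by-block.

B has Jordan form
J =
  [1, 1]
  [0, 1]
(up to reordering of blocks).

Per-block formulas:
  For a 2×2 Jordan block J_2(1): exp(t · J_2(1)) = e^(1t)·(I + t·N), where N is the 2×2 nilpotent shift.

After assembling e^{tJ} and conjugating by P, we get:

e^{tB} =
  [2*t*exp(t) + exp(t), t*exp(t)]
  [-4*t*exp(t), -2*t*exp(t) + exp(t)]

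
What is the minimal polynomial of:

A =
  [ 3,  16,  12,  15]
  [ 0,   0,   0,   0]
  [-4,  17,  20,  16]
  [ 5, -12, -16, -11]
x^4 - 12*x^3 + 36*x^2

The characteristic polynomial is χ_A(x) = x^2*(x - 6)^2, so the eigenvalues are known. The minimal polynomial is
  m_A(x) = Π_λ (x − λ)^{k_λ}
where k_λ is the size of the *largest* Jordan block for λ (equivalently, the smallest k with (A − λI)^k v = 0 for every generalised eigenvector v of λ).

  λ = 0: largest Jordan block has size 2, contributing (x − 0)^2
  λ = 6: largest Jordan block has size 2, contributing (x − 6)^2

So m_A(x) = x^2*(x - 6)^2 = x^4 - 12*x^3 + 36*x^2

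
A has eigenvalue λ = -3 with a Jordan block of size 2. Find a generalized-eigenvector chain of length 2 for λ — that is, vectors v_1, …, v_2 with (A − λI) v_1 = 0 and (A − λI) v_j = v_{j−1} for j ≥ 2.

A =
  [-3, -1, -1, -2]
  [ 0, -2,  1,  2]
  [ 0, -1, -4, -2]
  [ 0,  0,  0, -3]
A Jordan chain for λ = -3 of length 2:
v_1 = (-1, 1, -1, 0)ᵀ
v_2 = (0, 1, 0, 0)ᵀ

Let N = A − (-3)·I. We want v_2 with N^2 v_2 = 0 but N^1 v_2 ≠ 0; then v_{j-1} := N · v_j for j = 2, …, 2.

Pick v_2 = (0, 1, 0, 0)ᵀ.
Then v_1 = N · v_2 = (-1, 1, -1, 0)ᵀ.

Sanity check: (A − (-3)·I) v_1 = (0, 0, 0, 0)ᵀ = 0. ✓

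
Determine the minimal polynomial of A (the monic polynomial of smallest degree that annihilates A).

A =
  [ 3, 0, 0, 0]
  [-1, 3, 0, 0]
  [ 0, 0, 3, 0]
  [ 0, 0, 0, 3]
x^2 - 6*x + 9

The characteristic polynomial is χ_A(x) = (x - 3)^4, so the eigenvalues are known. The minimal polynomial is
  m_A(x) = Π_λ (x − λ)^{k_λ}
where k_λ is the size of the *largest* Jordan block for λ (equivalently, the smallest k with (A − λI)^k v = 0 for every generalised eigenvector v of λ).

  λ = 3: largest Jordan block has size 2, contributing (x − 3)^2

So m_A(x) = (x - 3)^2 = x^2 - 6*x + 9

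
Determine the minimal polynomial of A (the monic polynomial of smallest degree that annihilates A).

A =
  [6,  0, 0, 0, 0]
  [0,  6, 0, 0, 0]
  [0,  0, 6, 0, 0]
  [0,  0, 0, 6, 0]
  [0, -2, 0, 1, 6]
x^2 - 12*x + 36

The characteristic polynomial is χ_A(x) = (x - 6)^5, so the eigenvalues are known. The minimal polynomial is
  m_A(x) = Π_λ (x − λ)^{k_λ}
where k_λ is the size of the *largest* Jordan block for λ (equivalently, the smallest k with (A − λI)^k v = 0 for every generalised eigenvector v of λ).

  λ = 6: largest Jordan block has size 2, contributing (x − 6)^2

So m_A(x) = (x - 6)^2 = x^2 - 12*x + 36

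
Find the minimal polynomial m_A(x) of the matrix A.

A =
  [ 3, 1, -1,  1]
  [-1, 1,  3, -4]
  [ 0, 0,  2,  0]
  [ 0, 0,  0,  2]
x^3 - 6*x^2 + 12*x - 8

The characteristic polynomial is χ_A(x) = (x - 2)^4, so the eigenvalues are known. The minimal polynomial is
  m_A(x) = Π_λ (x − λ)^{k_λ}
where k_λ is the size of the *largest* Jordan block for λ (equivalently, the smallest k with (A − λI)^k v = 0 for every generalised eigenvector v of λ).

  λ = 2: largest Jordan block has size 3, contributing (x − 2)^3

So m_A(x) = (x - 2)^3 = x^3 - 6*x^2 + 12*x - 8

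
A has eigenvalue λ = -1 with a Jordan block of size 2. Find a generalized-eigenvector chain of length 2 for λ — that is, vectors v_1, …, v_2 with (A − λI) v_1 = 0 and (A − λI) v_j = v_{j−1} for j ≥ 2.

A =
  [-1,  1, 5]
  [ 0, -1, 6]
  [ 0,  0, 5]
A Jordan chain for λ = -1 of length 2:
v_1 = (1, 0, 0)ᵀ
v_2 = (0, 1, 0)ᵀ

Let N = A − (-1)·I. We want v_2 with N^2 v_2 = 0 but N^1 v_2 ≠ 0; then v_{j-1} := N · v_j for j = 2, …, 2.

Pick v_2 = (0, 1, 0)ᵀ.
Then v_1 = N · v_2 = (1, 0, 0)ᵀ.

Sanity check: (A − (-1)·I) v_1 = (0, 0, 0)ᵀ = 0. ✓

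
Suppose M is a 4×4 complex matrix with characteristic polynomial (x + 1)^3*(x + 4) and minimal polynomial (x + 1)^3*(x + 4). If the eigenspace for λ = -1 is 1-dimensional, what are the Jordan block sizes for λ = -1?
Block sizes for λ = -1: [3]

Step 1 — from the characteristic polynomial, algebraic multiplicity of λ = -1 is 3. From dim ker(M − (-1)·I) = 1, there are exactly 1 Jordan blocks for λ = -1.
Step 2 — from the minimal polynomial, the factor (x + 1)^3 tells us the largest block for λ = -1 has size 3.
Step 3 — with total size 3, 1 blocks, and largest block 3, the block sizes (in nonincreasing order) are [3].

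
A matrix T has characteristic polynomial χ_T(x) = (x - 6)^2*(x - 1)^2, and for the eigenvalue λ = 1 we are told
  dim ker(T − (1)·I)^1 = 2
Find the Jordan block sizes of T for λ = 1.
Block sizes for λ = 1: [1, 1]

From the dimensions of kernels of powers, the number of Jordan blocks of size at least j is d_j − d_{j−1} where d_j = dim ker(N^j) (with d_0 = 0). Computing the differences gives [2].
The number of blocks of size exactly k is (#blocks of size ≥ k) − (#blocks of size ≥ k + 1), so the partition is: 2 block(s) of size 1.
In nonincreasing order the block sizes are [1, 1].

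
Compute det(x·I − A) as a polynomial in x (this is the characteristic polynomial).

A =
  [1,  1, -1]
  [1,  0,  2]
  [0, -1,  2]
x^3 - 3*x^2 + 3*x - 1

Expanding det(x·I − A) (e.g. by cofactor expansion or by noting that A is similar to its Jordan form J, which has the same characteristic polynomial as A) gives
  χ_A(x) = x^3 - 3*x^2 + 3*x - 1
which factors as (x - 1)^3. The eigenvalues (with algebraic multiplicities) are λ = 1 with multiplicity 3.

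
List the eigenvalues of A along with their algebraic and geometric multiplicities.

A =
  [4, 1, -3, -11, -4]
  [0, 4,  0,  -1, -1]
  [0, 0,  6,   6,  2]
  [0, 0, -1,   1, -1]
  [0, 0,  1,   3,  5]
λ = 4: alg = 5, geom = 2

Step 1 — factor the characteristic polynomial to read off the algebraic multiplicities:
  χ_A(x) = (x - 4)^5

Step 2 — compute geometric multiplicities via the rank-nullity identity g(λ) = n − rank(A − λI):
  rank(A − (4)·I) = 3, so dim ker(A − (4)·I) = n − 3 = 2

Summary:
  λ = 4: algebraic multiplicity = 5, geometric multiplicity = 2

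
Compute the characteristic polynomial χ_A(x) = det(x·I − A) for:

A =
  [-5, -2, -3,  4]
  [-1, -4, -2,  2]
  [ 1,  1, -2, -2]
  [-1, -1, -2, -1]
x^4 + 12*x^3 + 54*x^2 + 108*x + 81

Expanding det(x·I − A) (e.g. by cofactor expansion or by noting that A is similar to its Jordan form J, which has the same characteristic polynomial as A) gives
  χ_A(x) = x^4 + 12*x^3 + 54*x^2 + 108*x + 81
which factors as (x + 3)^4. The eigenvalues (with algebraic multiplicities) are λ = -3 with multiplicity 4.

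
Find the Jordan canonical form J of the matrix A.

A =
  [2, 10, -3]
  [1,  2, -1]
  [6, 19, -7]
J_3(-1)

The characteristic polynomial is
  det(x·I − A) = x^3 + 3*x^2 + 3*x + 1 = (x + 1)^3

Eigenvalues and multiplicities (the geometric multiplicity of λ is n − rank(A − λI), which equals the number of Jordan blocks for λ):
  λ = -1: algebraic multiplicity = 3, geometric multiplicity = 1

Determining the block sizes for each eigenvalue:
  λ = -1: one block (gm = 1), so the single block has size am = 3 → block sizes [3]

Assembling the blocks gives a Jordan form
J =
  [-1,  1,  0]
  [ 0, -1,  1]
  [ 0,  0, -1]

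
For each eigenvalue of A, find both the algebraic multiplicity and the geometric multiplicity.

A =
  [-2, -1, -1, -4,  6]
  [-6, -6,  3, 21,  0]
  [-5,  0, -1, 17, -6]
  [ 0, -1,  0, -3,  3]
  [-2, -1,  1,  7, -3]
λ = -3: alg = 5, geom = 2

Step 1 — factor the characteristic polynomial to read off the algebraic multiplicities:
  χ_A(x) = (x + 3)^5

Step 2 — compute geometric multiplicities via the rank-nullity identity g(λ) = n − rank(A − λI):
  rank(A − (-3)·I) = 3, so dim ker(A − (-3)·I) = n − 3 = 2

Summary:
  λ = -3: algebraic multiplicity = 5, geometric multiplicity = 2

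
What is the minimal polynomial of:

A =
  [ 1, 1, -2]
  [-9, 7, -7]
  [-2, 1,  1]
x^3 - 9*x^2 + 27*x - 27

The characteristic polynomial is χ_A(x) = (x - 3)^3, so the eigenvalues are known. The minimal polynomial is
  m_A(x) = Π_λ (x − λ)^{k_λ}
where k_λ is the size of the *largest* Jordan block for λ (equivalently, the smallest k with (A − λI)^k v = 0 for every generalised eigenvector v of λ).

  λ = 3: largest Jordan block has size 3, contributing (x − 3)^3

So m_A(x) = (x - 3)^3 = x^3 - 9*x^2 + 27*x - 27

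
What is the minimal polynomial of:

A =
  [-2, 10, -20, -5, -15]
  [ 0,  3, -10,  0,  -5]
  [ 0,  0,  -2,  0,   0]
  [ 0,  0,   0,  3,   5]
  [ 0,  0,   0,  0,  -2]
x^2 - x - 6

The characteristic polynomial is χ_A(x) = (x - 3)^2*(x + 2)^3, so the eigenvalues are known. The minimal polynomial is
  m_A(x) = Π_λ (x − λ)^{k_λ}
where k_λ is the size of the *largest* Jordan block for λ (equivalently, the smallest k with (A − λI)^k v = 0 for every generalised eigenvector v of λ).

  λ = -2: largest Jordan block has size 1, contributing (x + 2)
  λ = 3: largest Jordan block has size 1, contributing (x − 3)

So m_A(x) = (x - 3)*(x + 2) = x^2 - x - 6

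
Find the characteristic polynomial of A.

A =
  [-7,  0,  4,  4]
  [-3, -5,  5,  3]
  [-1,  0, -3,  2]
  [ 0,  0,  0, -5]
x^4 + 20*x^3 + 150*x^2 + 500*x + 625

Expanding det(x·I − A) (e.g. by cofactor expansion or by noting that A is similar to its Jordan form J, which has the same characteristic polynomial as A) gives
  χ_A(x) = x^4 + 20*x^3 + 150*x^2 + 500*x + 625
which factors as (x + 5)^4. The eigenvalues (with algebraic multiplicities) are λ = -5 with multiplicity 4.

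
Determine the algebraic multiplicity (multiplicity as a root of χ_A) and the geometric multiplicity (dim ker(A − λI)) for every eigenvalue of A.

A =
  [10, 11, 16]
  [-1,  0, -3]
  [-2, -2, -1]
λ = 3: alg = 3, geom = 1

Step 1 — factor the characteristic polynomial to read off the algebraic multiplicities:
  χ_A(x) = (x - 3)^3

Step 2 — compute geometric multiplicities via the rank-nullity identity g(λ) = n − rank(A − λI):
  rank(A − (3)·I) = 2, so dim ker(A − (3)·I) = n − 2 = 1

Summary:
  λ = 3: algebraic multiplicity = 3, geometric multiplicity = 1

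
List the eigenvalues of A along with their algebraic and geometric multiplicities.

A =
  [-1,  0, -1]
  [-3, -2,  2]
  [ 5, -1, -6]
λ = -3: alg = 3, geom = 1

Step 1 — factor the characteristic polynomial to read off the algebraic multiplicities:
  χ_A(x) = (x + 3)^3

Step 2 — compute geometric multiplicities via the rank-nullity identity g(λ) = n − rank(A − λI):
  rank(A − (-3)·I) = 2, so dim ker(A − (-3)·I) = n − 2 = 1

Summary:
  λ = -3: algebraic multiplicity = 3, geometric multiplicity = 1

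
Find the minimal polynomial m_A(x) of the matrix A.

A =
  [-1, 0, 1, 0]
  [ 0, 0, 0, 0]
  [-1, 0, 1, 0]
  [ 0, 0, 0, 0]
x^2

The characteristic polynomial is χ_A(x) = x^4, so the eigenvalues are known. The minimal polynomial is
  m_A(x) = Π_λ (x − λ)^{k_λ}
where k_λ is the size of the *largest* Jordan block for λ (equivalently, the smallest k with (A − λI)^k v = 0 for every generalised eigenvector v of λ).

  λ = 0: largest Jordan block has size 2, contributing (x − 0)^2

So m_A(x) = x^2 = x^2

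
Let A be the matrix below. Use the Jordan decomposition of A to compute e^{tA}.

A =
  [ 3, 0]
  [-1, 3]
e^{tA} =
  [exp(3*t), 0]
  [-t*exp(3*t), exp(3*t)]

Strategy: write A = P · J · P⁻¹ where J is a Jordan canonical form, so e^{tA} = P · e^{tJ} · P⁻¹, and e^{tJ} can be computed block-by-block.

A has Jordan form
J =
  [3, 1]
  [0, 3]
(up to reordering of blocks).

Per-block formulas:
  For a 2×2 Jordan block J_2(3): exp(t · J_2(3)) = e^(3t)·(I + t·N), where N is the 2×2 nilpotent shift.

After assembling e^{tJ} and conjugating by P, we get:

e^{tA} =
  [exp(3*t), 0]
  [-t*exp(3*t), exp(3*t)]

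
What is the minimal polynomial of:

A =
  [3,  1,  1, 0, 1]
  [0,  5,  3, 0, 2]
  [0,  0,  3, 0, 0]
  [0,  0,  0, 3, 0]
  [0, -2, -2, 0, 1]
x^3 - 9*x^2 + 27*x - 27

The characteristic polynomial is χ_A(x) = (x - 3)^5, so the eigenvalues are known. The minimal polynomial is
  m_A(x) = Π_λ (x − λ)^{k_λ}
where k_λ is the size of the *largest* Jordan block for λ (equivalently, the smallest k with (A − λI)^k v = 0 for every generalised eigenvector v of λ).

  λ = 3: largest Jordan block has size 3, contributing (x − 3)^3

So m_A(x) = (x - 3)^3 = x^3 - 9*x^2 + 27*x - 27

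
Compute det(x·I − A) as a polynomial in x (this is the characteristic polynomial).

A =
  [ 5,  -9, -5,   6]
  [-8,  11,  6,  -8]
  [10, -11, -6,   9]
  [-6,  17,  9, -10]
x^4 - 6*x^2 + 8*x - 3

Expanding det(x·I − A) (e.g. by cofactor expansion or by noting that A is similar to its Jordan form J, which has the same characteristic polynomial as A) gives
  χ_A(x) = x^4 - 6*x^2 + 8*x - 3
which factors as (x - 1)^3*(x + 3). The eigenvalues (with algebraic multiplicities) are λ = -3 with multiplicity 1, λ = 1 with multiplicity 3.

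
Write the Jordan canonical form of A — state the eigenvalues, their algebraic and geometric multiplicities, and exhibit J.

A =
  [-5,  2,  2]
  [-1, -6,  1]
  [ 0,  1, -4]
J_3(-5)

The characteristic polynomial is
  det(x·I − A) = x^3 + 15*x^2 + 75*x + 125 = (x + 5)^3

Eigenvalues and multiplicities (the geometric multiplicity of λ is n − rank(A − λI), which equals the number of Jordan blocks for λ):
  λ = -5: algebraic multiplicity = 3, geometric multiplicity = 1

Determining the block sizes for each eigenvalue:
  λ = -5: one block (gm = 1), so the single block has size am = 3 → block sizes [3]

Assembling the blocks gives a Jordan form
J =
  [-5,  1,  0]
  [ 0, -5,  1]
  [ 0,  0, -5]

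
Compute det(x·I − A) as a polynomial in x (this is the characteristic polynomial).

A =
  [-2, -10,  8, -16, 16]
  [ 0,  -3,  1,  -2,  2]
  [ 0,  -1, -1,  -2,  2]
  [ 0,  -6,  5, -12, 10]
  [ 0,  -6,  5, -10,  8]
x^5 + 10*x^4 + 40*x^3 + 80*x^2 + 80*x + 32

Expanding det(x·I − A) (e.g. by cofactor expansion or by noting that A is similar to its Jordan form J, which has the same characteristic polynomial as A) gives
  χ_A(x) = x^5 + 10*x^4 + 40*x^3 + 80*x^2 + 80*x + 32
which factors as (x + 2)^5. The eigenvalues (with algebraic multiplicities) are λ = -2 with multiplicity 5.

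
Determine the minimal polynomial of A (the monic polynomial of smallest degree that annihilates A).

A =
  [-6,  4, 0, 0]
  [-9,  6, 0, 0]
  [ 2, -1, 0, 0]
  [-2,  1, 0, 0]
x^3

The characteristic polynomial is χ_A(x) = x^4, so the eigenvalues are known. The minimal polynomial is
  m_A(x) = Π_λ (x − λ)^{k_λ}
where k_λ is the size of the *largest* Jordan block for λ (equivalently, the smallest k with (A − λI)^k v = 0 for every generalised eigenvector v of λ).

  λ = 0: largest Jordan block has size 3, contributing (x − 0)^3

So m_A(x) = x^3 = x^3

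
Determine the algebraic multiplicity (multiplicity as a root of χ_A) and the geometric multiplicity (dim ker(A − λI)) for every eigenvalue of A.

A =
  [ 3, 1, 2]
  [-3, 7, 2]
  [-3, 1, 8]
λ = 6: alg = 3, geom = 2

Step 1 — factor the characteristic polynomial to read off the algebraic multiplicities:
  χ_A(x) = (x - 6)^3

Step 2 — compute geometric multiplicities via the rank-nullity identity g(λ) = n − rank(A − λI):
  rank(A − (6)·I) = 1, so dim ker(A − (6)·I) = n − 1 = 2

Summary:
  λ = 6: algebraic multiplicity = 3, geometric multiplicity = 2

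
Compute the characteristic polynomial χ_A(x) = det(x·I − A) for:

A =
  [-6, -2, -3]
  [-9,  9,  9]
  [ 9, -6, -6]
x^3 + 3*x^2 - 9*x - 27

Expanding det(x·I − A) (e.g. by cofactor expansion or by noting that A is similar to its Jordan form J, which has the same characteristic polynomial as A) gives
  χ_A(x) = x^3 + 3*x^2 - 9*x - 27
which factors as (x - 3)*(x + 3)^2. The eigenvalues (with algebraic multiplicities) are λ = -3 with multiplicity 2, λ = 3 with multiplicity 1.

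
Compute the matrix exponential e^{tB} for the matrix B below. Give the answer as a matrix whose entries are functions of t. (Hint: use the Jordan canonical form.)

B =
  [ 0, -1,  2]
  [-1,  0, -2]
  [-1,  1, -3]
e^{tB} =
  [t*exp(-t) + exp(-t), -t*exp(-t), 2*t*exp(-t)]
  [-t*exp(-t), t*exp(-t) + exp(-t), -2*t*exp(-t)]
  [-t*exp(-t), t*exp(-t), -2*t*exp(-t) + exp(-t)]

Strategy: write B = P · J · P⁻¹ where J is a Jordan canonical form, so e^{tB} = P · e^{tJ} · P⁻¹, and e^{tJ} can be computed block-by-block.

B has Jordan form
J =
  [-1,  1,  0]
  [ 0, -1,  0]
  [ 0,  0, -1]
(up to reordering of blocks).

Per-block formulas:
  For a 2×2 Jordan block J_2(-1): exp(t · J_2(-1)) = e^(-1t)·(I + t·N), where N is the 2×2 nilpotent shift.
  For a 1×1 block at λ = -1: exp(t · [-1]) = [e^(-1t)].

After assembling e^{tJ} and conjugating by P, we get:

e^{tB} =
  [t*exp(-t) + exp(-t), -t*exp(-t), 2*t*exp(-t)]
  [-t*exp(-t), t*exp(-t) + exp(-t), -2*t*exp(-t)]
  [-t*exp(-t), t*exp(-t), -2*t*exp(-t) + exp(-t)]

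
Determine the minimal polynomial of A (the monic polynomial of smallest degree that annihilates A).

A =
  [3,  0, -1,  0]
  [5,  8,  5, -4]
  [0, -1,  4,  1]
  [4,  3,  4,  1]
x^3 - 12*x^2 + 48*x - 64

The characteristic polynomial is χ_A(x) = (x - 4)^4, so the eigenvalues are known. The minimal polynomial is
  m_A(x) = Π_λ (x − λ)^{k_λ}
where k_λ is the size of the *largest* Jordan block for λ (equivalently, the smallest k with (A − λI)^k v = 0 for every generalised eigenvector v of λ).

  λ = 4: largest Jordan block has size 3, contributing (x − 4)^3

So m_A(x) = (x - 4)^3 = x^3 - 12*x^2 + 48*x - 64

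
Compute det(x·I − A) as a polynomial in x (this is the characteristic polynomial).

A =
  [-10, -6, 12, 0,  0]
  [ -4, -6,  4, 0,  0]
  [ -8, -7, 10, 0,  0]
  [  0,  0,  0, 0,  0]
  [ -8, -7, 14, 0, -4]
x^5 + 10*x^4 + 24*x^3 - 32*x^2 - 128*x

Expanding det(x·I − A) (e.g. by cofactor expansion or by noting that A is similar to its Jordan form J, which has the same characteristic polynomial as A) gives
  χ_A(x) = x^5 + 10*x^4 + 24*x^3 - 32*x^2 - 128*x
which factors as x*(x - 2)*(x + 4)^3. The eigenvalues (with algebraic multiplicities) are λ = -4 with multiplicity 3, λ = 0 with multiplicity 1, λ = 2 with multiplicity 1.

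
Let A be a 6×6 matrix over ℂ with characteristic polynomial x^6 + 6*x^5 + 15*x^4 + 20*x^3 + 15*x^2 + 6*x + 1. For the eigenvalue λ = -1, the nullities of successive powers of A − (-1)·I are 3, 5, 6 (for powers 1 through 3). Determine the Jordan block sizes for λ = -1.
Block sizes for λ = -1: [3, 2, 1]

From the dimensions of kernels of powers, the number of Jordan blocks of size at least j is d_j − d_{j−1} where d_j = dim ker(N^j) (with d_0 = 0). Computing the differences gives [3, 2, 1].
The number of blocks of size exactly k is (#blocks of size ≥ k) − (#blocks of size ≥ k + 1), so the partition is: 1 block(s) of size 1, 1 block(s) of size 2, 1 block(s) of size 3.
In nonincreasing order the block sizes are [3, 2, 1].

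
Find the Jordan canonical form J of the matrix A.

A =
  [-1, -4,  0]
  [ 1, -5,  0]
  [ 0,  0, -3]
J_2(-3) ⊕ J_1(-3)

The characteristic polynomial is
  det(x·I − A) = x^3 + 9*x^2 + 27*x + 27 = (x + 3)^3

Eigenvalues and multiplicities (the geometric multiplicity of λ is n − rank(A − λI), which equals the number of Jordan blocks for λ):
  λ = -3: algebraic multiplicity = 3, geometric multiplicity = 2

Determining the block sizes for each eigenvalue:
  λ = -3: 2 blocks summing to 3 forces exactly one block of size 2 and the rest size 1 → block sizes [2, 1]

Assembling the blocks gives a Jordan form
J =
  [-3,  1,  0]
  [ 0, -3,  0]
  [ 0,  0, -3]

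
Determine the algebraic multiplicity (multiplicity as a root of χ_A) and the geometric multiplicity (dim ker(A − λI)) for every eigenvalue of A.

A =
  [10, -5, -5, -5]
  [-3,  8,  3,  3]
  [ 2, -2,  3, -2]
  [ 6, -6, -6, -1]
λ = 5: alg = 4, geom = 3

Step 1 — factor the characteristic polynomial to read off the algebraic multiplicities:
  χ_A(x) = (x - 5)^4

Step 2 — compute geometric multiplicities via the rank-nullity identity g(λ) = n − rank(A − λI):
  rank(A − (5)·I) = 1, so dim ker(A − (5)·I) = n − 1 = 3

Summary:
  λ = 5: algebraic multiplicity = 4, geometric multiplicity = 3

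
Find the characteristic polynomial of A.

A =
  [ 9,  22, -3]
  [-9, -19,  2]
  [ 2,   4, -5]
x^3 + 15*x^2 + 75*x + 125

Expanding det(x·I − A) (e.g. by cofactor expansion or by noting that A is similar to its Jordan form J, which has the same characteristic polynomial as A) gives
  χ_A(x) = x^3 + 15*x^2 + 75*x + 125
which factors as (x + 5)^3. The eigenvalues (with algebraic multiplicities) are λ = -5 with multiplicity 3.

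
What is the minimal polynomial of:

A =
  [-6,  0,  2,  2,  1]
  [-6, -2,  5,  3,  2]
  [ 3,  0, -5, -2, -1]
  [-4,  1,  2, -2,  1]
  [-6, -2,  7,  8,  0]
x^3 + 9*x^2 + 27*x + 27

The characteristic polynomial is χ_A(x) = (x + 3)^5, so the eigenvalues are known. The minimal polynomial is
  m_A(x) = Π_λ (x − λ)^{k_λ}
where k_λ is the size of the *largest* Jordan block for λ (equivalently, the smallest k with (A − λI)^k v = 0 for every generalised eigenvector v of λ).

  λ = -3: largest Jordan block has size 3, contributing (x + 3)^3

So m_A(x) = (x + 3)^3 = x^3 + 9*x^2 + 27*x + 27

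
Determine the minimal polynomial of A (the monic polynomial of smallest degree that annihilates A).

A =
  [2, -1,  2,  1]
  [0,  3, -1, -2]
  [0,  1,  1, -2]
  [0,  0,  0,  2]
x^3 - 6*x^2 + 12*x - 8

The characteristic polynomial is χ_A(x) = (x - 2)^4, so the eigenvalues are known. The minimal polynomial is
  m_A(x) = Π_λ (x − λ)^{k_λ}
where k_λ is the size of the *largest* Jordan block for λ (equivalently, the smallest k with (A − λI)^k v = 0 for every generalised eigenvector v of λ).

  λ = 2: largest Jordan block has size 3, contributing (x − 2)^3

So m_A(x) = (x - 2)^3 = x^3 - 6*x^2 + 12*x - 8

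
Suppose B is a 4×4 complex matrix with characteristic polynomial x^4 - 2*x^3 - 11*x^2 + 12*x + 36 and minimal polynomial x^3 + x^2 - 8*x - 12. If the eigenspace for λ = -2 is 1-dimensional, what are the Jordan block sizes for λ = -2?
Block sizes for λ = -2: [2]

Step 1 — from the characteristic polynomial, algebraic multiplicity of λ = -2 is 2. From dim ker(B − (-2)·I) = 1, there are exactly 1 Jordan blocks for λ = -2.
Step 2 — from the minimal polynomial, the factor (x + 2)^2 tells us the largest block for λ = -2 has size 2.
Step 3 — with total size 2, 1 blocks, and largest block 2, the block sizes (in nonincreasing order) are [2].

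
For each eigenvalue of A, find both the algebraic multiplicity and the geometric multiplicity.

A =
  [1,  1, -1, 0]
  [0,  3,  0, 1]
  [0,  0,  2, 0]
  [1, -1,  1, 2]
λ = 2: alg = 4, geom = 2

Step 1 — factor the characteristic polynomial to read off the algebraic multiplicities:
  χ_A(x) = (x - 2)^4

Step 2 — compute geometric multiplicities via the rank-nullity identity g(λ) = n − rank(A − λI):
  rank(A − (2)·I) = 2, so dim ker(A − (2)·I) = n − 2 = 2

Summary:
  λ = 2: algebraic multiplicity = 4, geometric multiplicity = 2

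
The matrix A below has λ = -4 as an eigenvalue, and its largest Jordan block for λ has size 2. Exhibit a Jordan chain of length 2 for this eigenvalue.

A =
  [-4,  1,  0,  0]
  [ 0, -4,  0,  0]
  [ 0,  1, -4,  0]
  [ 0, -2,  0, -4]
A Jordan chain for λ = -4 of length 2:
v_1 = (1, 0, 1, -2)ᵀ
v_2 = (0, 1, 0, 0)ᵀ

Let N = A − (-4)·I. We want v_2 with N^2 v_2 = 0 but N^1 v_2 ≠ 0; then v_{j-1} := N · v_j for j = 2, …, 2.

Pick v_2 = (0, 1, 0, 0)ᵀ.
Then v_1 = N · v_2 = (1, 0, 1, -2)ᵀ.

Sanity check: (A − (-4)·I) v_1 = (0, 0, 0, 0)ᵀ = 0. ✓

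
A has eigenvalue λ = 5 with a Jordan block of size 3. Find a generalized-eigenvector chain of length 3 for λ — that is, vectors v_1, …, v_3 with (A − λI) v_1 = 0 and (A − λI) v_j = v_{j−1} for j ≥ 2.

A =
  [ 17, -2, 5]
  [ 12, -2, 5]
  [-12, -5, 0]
A Jordan chain for λ = 5 of length 3:
v_1 = (60, 0, -144)ᵀ
v_2 = (12, 12, -12)ᵀ
v_3 = (1, 0, 0)ᵀ

Let N = A − (5)·I. We want v_3 with N^3 v_3 = 0 but N^2 v_3 ≠ 0; then v_{j-1} := N · v_j for j = 3, …, 2.

Pick v_3 = (1, 0, 0)ᵀ.
Then v_2 = N · v_3 = (12, 12, -12)ᵀ.
Then v_1 = N · v_2 = (60, 0, -144)ᵀ.

Sanity check: (A − (5)·I) v_1 = (0, 0, 0)ᵀ = 0. ✓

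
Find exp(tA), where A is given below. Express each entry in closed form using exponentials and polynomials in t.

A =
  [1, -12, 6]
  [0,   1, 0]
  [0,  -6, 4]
e^{tA} =
  [exp(t), -4*exp(4*t) + 4*exp(t), 2*exp(4*t) - 2*exp(t)]
  [0, exp(t), 0]
  [0, -2*exp(4*t) + 2*exp(t), exp(4*t)]

Strategy: write A = P · J · P⁻¹ where J is a Jordan canonical form, so e^{tA} = P · e^{tJ} · P⁻¹, and e^{tJ} can be computed block-by-block.

A has Jordan form
J =
  [1, 0, 0]
  [0, 1, 0]
  [0, 0, 4]
(up to reordering of blocks).

Per-block formulas:
  For a 1×1 block at λ = 1: exp(t · [1]) = [e^(1t)].
  For a 1×1 block at λ = 4: exp(t · [4]) = [e^(4t)].

After assembling e^{tJ} and conjugating by P, we get:

e^{tA} =
  [exp(t), -4*exp(4*t) + 4*exp(t), 2*exp(4*t) - 2*exp(t)]
  [0, exp(t), 0]
  [0, -2*exp(4*t) + 2*exp(t), exp(4*t)]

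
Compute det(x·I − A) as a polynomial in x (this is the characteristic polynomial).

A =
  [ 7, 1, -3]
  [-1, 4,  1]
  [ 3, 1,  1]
x^3 - 12*x^2 + 48*x - 64

Expanding det(x·I − A) (e.g. by cofactor expansion or by noting that A is similar to its Jordan form J, which has the same characteristic polynomial as A) gives
  χ_A(x) = x^3 - 12*x^2 + 48*x - 64
which factors as (x - 4)^3. The eigenvalues (with algebraic multiplicities) are λ = 4 with multiplicity 3.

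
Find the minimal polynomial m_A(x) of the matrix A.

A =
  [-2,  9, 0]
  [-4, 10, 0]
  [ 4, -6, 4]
x^2 - 8*x + 16

The characteristic polynomial is χ_A(x) = (x - 4)^3, so the eigenvalues are known. The minimal polynomial is
  m_A(x) = Π_λ (x − λ)^{k_λ}
where k_λ is the size of the *largest* Jordan block for λ (equivalently, the smallest k with (A − λI)^k v = 0 for every generalised eigenvector v of λ).

  λ = 4: largest Jordan block has size 2, contributing (x − 4)^2

So m_A(x) = (x - 4)^2 = x^2 - 8*x + 16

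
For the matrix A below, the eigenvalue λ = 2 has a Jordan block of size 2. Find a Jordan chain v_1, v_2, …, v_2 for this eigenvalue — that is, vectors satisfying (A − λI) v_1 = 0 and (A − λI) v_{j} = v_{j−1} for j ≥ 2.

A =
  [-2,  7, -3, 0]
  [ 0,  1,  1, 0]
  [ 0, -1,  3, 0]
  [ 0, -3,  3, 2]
A Jordan chain for λ = 2 of length 2:
v_1 = (-1, -1, -1, -3)ᵀ
v_2 = (2, 1, 0, 0)ᵀ

Let N = A − (2)·I. We want v_2 with N^2 v_2 = 0 but N^1 v_2 ≠ 0; then v_{j-1} := N · v_j for j = 2, …, 2.

Pick v_2 = (2, 1, 0, 0)ᵀ.
Then v_1 = N · v_2 = (-1, -1, -1, -3)ᵀ.

Sanity check: (A − (2)·I) v_1 = (0, 0, 0, 0)ᵀ = 0. ✓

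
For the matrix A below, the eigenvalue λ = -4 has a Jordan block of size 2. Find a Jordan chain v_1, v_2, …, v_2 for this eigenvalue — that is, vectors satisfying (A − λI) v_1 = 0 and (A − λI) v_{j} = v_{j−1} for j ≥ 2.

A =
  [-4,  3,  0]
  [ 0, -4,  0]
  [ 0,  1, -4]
A Jordan chain for λ = -4 of length 2:
v_1 = (3, 0, 1)ᵀ
v_2 = (0, 1, 0)ᵀ

Let N = A − (-4)·I. We want v_2 with N^2 v_2 = 0 but N^1 v_2 ≠ 0; then v_{j-1} := N · v_j for j = 2, …, 2.

Pick v_2 = (0, 1, 0)ᵀ.
Then v_1 = N · v_2 = (3, 0, 1)ᵀ.

Sanity check: (A − (-4)·I) v_1 = (0, 0, 0)ᵀ = 0. ✓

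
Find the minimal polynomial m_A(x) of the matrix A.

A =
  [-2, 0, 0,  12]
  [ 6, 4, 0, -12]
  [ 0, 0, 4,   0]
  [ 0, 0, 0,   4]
x^2 - 2*x - 8

The characteristic polynomial is χ_A(x) = (x - 4)^3*(x + 2), so the eigenvalues are known. The minimal polynomial is
  m_A(x) = Π_λ (x − λ)^{k_λ}
where k_λ is the size of the *largest* Jordan block for λ (equivalently, the smallest k with (A − λI)^k v = 0 for every generalised eigenvector v of λ).

  λ = -2: largest Jordan block has size 1, contributing (x + 2)
  λ = 4: largest Jordan block has size 1, contributing (x − 4)

So m_A(x) = (x - 4)*(x + 2) = x^2 - 2*x - 8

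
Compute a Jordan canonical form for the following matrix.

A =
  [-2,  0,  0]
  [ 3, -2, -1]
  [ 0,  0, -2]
J_2(-2) ⊕ J_1(-2)

The characteristic polynomial is
  det(x·I − A) = x^3 + 6*x^2 + 12*x + 8 = (x + 2)^3

Eigenvalues and multiplicities (the geometric multiplicity of λ is n − rank(A − λI), which equals the number of Jordan blocks for λ):
  λ = -2: algebraic multiplicity = 3, geometric multiplicity = 2

Determining the block sizes for each eigenvalue:
  λ = -2: 2 blocks summing to 3 forces exactly one block of size 2 and the rest size 1 → block sizes [2, 1]

Assembling the blocks gives a Jordan form
J =
  [-2,  1,  0]
  [ 0, -2,  0]
  [ 0,  0, -2]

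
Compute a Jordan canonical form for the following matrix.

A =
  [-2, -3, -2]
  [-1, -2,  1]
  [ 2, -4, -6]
J_1(-4) ⊕ J_2(-3)

The characteristic polynomial is
  det(x·I − A) = x^3 + 10*x^2 + 33*x + 36 = (x + 3)^2*(x + 4)

Eigenvalues and multiplicities (the geometric multiplicity of λ is n − rank(A − λI), which equals the number of Jordan blocks for λ):
  λ = -4: algebraic multiplicity = 1, geometric multiplicity = 1
  λ = -3: algebraic multiplicity = 2, geometric multiplicity = 1

Determining the block sizes for each eigenvalue:
  λ = -4: one block (gm = 1), so the single block has size am = 1 → block sizes [1]
  λ = -3: one block (gm = 1), so the single block has size am = 2 → block sizes [2]

Assembling the blocks gives a Jordan form
J =
  [-4,  0,  0]
  [ 0, -3,  1]
  [ 0,  0, -3]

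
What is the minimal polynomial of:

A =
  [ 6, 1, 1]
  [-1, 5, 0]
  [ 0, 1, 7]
x^3 - 18*x^2 + 108*x - 216

The characteristic polynomial is χ_A(x) = (x - 6)^3, so the eigenvalues are known. The minimal polynomial is
  m_A(x) = Π_λ (x − λ)^{k_λ}
where k_λ is the size of the *largest* Jordan block for λ (equivalently, the smallest k with (A − λI)^k v = 0 for every generalised eigenvector v of λ).

  λ = 6: largest Jordan block has size 3, contributing (x − 6)^3

So m_A(x) = (x - 6)^3 = x^3 - 18*x^2 + 108*x - 216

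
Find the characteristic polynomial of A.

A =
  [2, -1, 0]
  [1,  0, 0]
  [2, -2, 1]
x^3 - 3*x^2 + 3*x - 1

Expanding det(x·I − A) (e.g. by cofactor expansion or by noting that A is similar to its Jordan form J, which has the same characteristic polynomial as A) gives
  χ_A(x) = x^3 - 3*x^2 + 3*x - 1
which factors as (x - 1)^3. The eigenvalues (with algebraic multiplicities) are λ = 1 with multiplicity 3.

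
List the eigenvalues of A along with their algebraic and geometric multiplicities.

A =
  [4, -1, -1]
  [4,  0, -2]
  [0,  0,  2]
λ = 2: alg = 3, geom = 2

Step 1 — factor the characteristic polynomial to read off the algebraic multiplicities:
  χ_A(x) = (x - 2)^3

Step 2 — compute geometric multiplicities via the rank-nullity identity g(λ) = n − rank(A − λI):
  rank(A − (2)·I) = 1, so dim ker(A − (2)·I) = n − 1 = 2

Summary:
  λ = 2: algebraic multiplicity = 3, geometric multiplicity = 2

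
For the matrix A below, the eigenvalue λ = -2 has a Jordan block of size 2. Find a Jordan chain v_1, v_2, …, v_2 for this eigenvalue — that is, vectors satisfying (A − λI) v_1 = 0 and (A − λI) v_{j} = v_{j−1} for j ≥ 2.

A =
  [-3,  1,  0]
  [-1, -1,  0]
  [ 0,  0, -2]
A Jordan chain for λ = -2 of length 2:
v_1 = (-1, -1, 0)ᵀ
v_2 = (1, 0, 0)ᵀ

Let N = A − (-2)·I. We want v_2 with N^2 v_2 = 0 but N^1 v_2 ≠ 0; then v_{j-1} := N · v_j for j = 2, …, 2.

Pick v_2 = (1, 0, 0)ᵀ.
Then v_1 = N · v_2 = (-1, -1, 0)ᵀ.

Sanity check: (A − (-2)·I) v_1 = (0, 0, 0)ᵀ = 0. ✓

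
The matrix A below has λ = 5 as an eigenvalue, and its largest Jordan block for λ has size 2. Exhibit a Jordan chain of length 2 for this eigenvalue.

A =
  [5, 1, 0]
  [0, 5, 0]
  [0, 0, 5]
A Jordan chain for λ = 5 of length 2:
v_1 = (1, 0, 0)ᵀ
v_2 = (0, 1, 0)ᵀ

Let N = A − (5)·I. We want v_2 with N^2 v_2 = 0 but N^1 v_2 ≠ 0; then v_{j-1} := N · v_j for j = 2, …, 2.

Pick v_2 = (0, 1, 0)ᵀ.
Then v_1 = N · v_2 = (1, 0, 0)ᵀ.

Sanity check: (A − (5)·I) v_1 = (0, 0, 0)ᵀ = 0. ✓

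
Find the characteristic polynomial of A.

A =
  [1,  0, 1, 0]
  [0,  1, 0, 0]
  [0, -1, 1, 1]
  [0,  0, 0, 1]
x^4 - 4*x^3 + 6*x^2 - 4*x + 1

Expanding det(x·I − A) (e.g. by cofactor expansion or by noting that A is similar to its Jordan form J, which has the same characteristic polynomial as A) gives
  χ_A(x) = x^4 - 4*x^3 + 6*x^2 - 4*x + 1
which factors as (x - 1)^4. The eigenvalues (with algebraic multiplicities) are λ = 1 with multiplicity 4.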